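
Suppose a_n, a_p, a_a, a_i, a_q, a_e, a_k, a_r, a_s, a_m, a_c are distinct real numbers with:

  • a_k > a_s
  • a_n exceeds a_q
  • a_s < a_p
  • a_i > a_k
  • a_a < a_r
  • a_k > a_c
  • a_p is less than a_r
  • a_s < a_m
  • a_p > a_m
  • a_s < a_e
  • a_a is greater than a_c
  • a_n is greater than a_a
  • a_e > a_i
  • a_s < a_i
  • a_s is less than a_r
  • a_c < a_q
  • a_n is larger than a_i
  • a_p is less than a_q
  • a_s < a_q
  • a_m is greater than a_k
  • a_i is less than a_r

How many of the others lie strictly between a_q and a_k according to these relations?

Chaining upward from a_k reaches: a_i, a_m, a_p, a_e, a_n, a_r.
Chaining downward from a_q reaches: a_c, a_s, a_m, a_p.
Strictly between a_k and a_q are those in both lists: a_m, a_p — 2 elements.

2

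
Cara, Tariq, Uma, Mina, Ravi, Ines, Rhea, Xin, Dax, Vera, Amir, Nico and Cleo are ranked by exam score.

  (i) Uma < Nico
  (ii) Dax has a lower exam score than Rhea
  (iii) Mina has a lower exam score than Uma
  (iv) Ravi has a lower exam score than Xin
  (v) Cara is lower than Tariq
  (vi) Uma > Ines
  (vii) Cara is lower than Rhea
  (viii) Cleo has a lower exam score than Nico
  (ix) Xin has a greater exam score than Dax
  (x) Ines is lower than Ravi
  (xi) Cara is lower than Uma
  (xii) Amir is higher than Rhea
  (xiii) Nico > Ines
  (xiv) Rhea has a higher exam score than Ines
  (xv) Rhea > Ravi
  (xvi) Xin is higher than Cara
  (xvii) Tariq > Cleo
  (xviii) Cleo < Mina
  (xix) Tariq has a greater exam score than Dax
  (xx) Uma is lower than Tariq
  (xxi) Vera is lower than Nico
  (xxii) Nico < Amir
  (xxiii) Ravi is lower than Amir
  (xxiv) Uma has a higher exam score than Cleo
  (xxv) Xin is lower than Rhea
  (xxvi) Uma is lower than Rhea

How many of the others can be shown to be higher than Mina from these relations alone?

Directly above Mina: Uma.
One step further: Tariq, Rhea, Nico (4 so far).
One step further: Amir (5 so far).
No other element is forced above Mina by the given relations, so the count is 5.

5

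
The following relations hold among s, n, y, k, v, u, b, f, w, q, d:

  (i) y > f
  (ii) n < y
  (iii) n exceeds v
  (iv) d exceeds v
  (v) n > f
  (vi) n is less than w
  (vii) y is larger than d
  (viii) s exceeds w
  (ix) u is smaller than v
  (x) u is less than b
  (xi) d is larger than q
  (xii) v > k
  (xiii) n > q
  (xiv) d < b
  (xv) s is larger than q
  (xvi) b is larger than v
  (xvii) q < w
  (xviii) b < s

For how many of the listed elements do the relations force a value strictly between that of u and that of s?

Chaining upward from u reaches: v, d, n, y, w, b.
Chaining downward from s reaches: q, k, f, v, d, n, w, b.
Strictly between u and s are those in both lists: v, d, n, w, b — 5 elements.

5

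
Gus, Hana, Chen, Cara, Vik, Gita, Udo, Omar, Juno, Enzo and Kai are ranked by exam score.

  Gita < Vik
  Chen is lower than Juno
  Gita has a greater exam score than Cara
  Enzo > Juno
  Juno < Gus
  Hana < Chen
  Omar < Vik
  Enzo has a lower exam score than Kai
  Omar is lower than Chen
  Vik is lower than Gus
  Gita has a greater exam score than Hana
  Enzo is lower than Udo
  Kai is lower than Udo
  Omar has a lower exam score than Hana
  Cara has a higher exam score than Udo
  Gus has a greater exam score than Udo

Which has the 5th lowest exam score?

Enzo

The consecutive relations fix a unique order: Omar < Hana < Chen < Juno < Enzo < Kai < Udo < Cara < Gita < Vik < Gus.
The 5th smallest is Enzo.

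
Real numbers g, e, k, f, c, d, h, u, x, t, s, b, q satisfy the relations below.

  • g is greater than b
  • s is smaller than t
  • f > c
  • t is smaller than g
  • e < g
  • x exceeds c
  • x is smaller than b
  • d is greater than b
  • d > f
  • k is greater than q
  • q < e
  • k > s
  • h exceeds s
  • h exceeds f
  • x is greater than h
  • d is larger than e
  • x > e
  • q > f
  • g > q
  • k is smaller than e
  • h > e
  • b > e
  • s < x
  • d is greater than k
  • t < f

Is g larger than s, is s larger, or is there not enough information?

g

Link the given pairs in sequence: s < t; t < f; f < q; q < k; k < e; e < h; h < x; x < b; b < g.
Chaining these gives s < t < f < q < k < e < h < x < b < g.
So g is larger.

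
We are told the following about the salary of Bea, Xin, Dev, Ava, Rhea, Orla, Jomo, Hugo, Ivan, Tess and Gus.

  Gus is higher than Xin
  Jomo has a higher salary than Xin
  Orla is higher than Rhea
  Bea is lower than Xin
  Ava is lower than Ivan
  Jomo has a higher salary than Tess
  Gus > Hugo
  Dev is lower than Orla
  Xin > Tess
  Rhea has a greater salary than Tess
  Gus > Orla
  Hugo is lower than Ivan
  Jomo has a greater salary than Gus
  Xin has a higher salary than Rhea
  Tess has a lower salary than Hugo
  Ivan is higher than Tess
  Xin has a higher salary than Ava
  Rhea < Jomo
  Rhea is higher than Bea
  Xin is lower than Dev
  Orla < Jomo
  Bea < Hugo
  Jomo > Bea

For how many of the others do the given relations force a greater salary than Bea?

8

The elements the relations force above Bea are Hugo, Rhea, Xin, Dev, Orla, Gus, Jomo, Ivan — no chain reaches any other.
That is 8.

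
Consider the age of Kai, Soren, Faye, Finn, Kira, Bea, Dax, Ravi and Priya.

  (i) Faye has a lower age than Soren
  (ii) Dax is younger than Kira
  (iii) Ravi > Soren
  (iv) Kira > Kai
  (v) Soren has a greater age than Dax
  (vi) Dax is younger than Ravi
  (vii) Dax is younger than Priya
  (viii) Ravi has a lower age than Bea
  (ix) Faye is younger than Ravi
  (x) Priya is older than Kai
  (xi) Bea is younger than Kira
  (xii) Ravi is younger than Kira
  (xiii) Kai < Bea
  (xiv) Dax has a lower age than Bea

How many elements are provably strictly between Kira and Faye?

3

The relations place Faye below Kira. An element lies strictly between them when it is forced above Faye and also forced below Kira.
Above Faye: {Soren, Ravi, Bea}. Below Kira: {Dax, Soren, Kai, Ravi, Bea}.
Intersection: {Soren, Ravi, Bea} — 3.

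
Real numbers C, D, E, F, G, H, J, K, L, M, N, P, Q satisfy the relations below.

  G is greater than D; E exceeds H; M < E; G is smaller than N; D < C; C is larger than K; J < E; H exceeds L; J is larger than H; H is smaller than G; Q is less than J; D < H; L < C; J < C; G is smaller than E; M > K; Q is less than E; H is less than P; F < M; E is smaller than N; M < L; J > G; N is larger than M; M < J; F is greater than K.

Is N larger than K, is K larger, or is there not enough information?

Link the given pairs in sequence: K < F; F < M; M < L; L < H; H < G; G < J; J < E; E < N.
Chaining these gives K < F < M < L < H < G < J < E < N.
So N is larger.

N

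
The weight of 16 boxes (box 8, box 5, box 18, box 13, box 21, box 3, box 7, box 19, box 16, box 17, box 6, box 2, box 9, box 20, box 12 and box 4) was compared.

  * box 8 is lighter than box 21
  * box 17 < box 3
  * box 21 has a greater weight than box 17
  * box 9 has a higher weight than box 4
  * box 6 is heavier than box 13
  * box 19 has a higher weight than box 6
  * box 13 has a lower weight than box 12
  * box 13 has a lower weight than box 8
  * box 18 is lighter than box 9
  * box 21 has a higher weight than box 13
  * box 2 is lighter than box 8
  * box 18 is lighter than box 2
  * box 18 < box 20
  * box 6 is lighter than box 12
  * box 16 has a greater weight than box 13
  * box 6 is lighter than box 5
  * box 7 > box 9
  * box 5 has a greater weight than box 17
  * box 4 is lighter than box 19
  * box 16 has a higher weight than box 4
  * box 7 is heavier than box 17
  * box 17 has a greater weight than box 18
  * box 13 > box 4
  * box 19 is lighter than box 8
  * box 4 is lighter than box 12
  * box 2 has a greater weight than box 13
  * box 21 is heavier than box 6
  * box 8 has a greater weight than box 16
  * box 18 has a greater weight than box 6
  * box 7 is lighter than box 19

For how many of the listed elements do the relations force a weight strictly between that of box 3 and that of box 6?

Chaining upward from box 6 reaches: box 18, box 9, box 17, box 7, box 5, box 12, box 19, box 20, box 2, box 8, box 21.
Chaining downward from box 3 reaches: box 4, box 13, box 18, box 17.
Strictly between box 6 and box 3 are those in both lists: box 18, box 17 — 2 elements.

2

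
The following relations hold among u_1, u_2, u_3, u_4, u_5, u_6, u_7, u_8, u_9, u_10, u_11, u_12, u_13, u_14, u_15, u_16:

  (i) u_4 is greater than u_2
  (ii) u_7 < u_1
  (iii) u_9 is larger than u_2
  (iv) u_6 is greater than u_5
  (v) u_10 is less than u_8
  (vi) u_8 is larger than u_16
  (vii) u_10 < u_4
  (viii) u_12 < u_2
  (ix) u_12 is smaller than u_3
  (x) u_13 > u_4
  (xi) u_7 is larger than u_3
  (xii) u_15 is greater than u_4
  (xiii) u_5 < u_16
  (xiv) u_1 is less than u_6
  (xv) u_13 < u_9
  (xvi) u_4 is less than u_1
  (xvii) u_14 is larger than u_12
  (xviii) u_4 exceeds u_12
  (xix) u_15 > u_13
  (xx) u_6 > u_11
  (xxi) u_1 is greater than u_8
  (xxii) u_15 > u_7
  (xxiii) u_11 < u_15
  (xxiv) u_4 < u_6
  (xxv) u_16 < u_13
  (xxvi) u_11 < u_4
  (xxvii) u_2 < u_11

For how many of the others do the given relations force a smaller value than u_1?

From u_1 the given relations immediately reach u_7, u_4, u_8.
From those, u_12, u_2, u_16, u_11, u_3, u_10 — 9 in total.
From those, u_5 — 10 in total.
Nothing else is reachable below u_1; 10 in all.

10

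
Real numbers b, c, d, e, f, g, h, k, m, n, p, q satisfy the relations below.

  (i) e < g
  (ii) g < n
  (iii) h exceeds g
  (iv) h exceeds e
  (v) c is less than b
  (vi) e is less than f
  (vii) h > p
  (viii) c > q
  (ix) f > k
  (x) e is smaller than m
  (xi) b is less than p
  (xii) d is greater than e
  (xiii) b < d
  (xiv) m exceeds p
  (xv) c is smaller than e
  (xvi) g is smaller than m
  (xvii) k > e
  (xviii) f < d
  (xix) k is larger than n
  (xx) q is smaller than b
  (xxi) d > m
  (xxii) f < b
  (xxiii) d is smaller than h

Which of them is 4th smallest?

Piecing the relations together gives one ordering: q < c < e < g < n < k < f < b < p < m < d < h.
The 4th smallest is g.

g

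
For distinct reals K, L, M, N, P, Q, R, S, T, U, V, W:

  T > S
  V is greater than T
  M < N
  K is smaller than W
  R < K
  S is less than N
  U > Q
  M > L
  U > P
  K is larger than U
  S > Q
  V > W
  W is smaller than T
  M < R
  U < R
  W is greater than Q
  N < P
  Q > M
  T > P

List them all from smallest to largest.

L < M < Q < S < N < P < U < R < K < W < T < V

The consecutive links are each given: L < M; M < Q; Q < S; S < N; N < P; P < U; U < R; R < K; K < W; W < T; T < V.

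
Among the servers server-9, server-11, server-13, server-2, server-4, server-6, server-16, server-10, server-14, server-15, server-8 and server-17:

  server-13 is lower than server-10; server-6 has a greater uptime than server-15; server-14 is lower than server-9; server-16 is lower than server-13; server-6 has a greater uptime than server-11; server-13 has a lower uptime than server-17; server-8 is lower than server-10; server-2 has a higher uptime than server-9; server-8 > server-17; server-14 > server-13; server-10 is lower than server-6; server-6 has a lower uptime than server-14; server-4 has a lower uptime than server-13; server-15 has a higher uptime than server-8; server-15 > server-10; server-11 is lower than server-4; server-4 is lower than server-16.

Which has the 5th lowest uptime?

server-17

The consecutive relations fix a unique order: server-11 < server-4 < server-16 < server-13 < server-17 < server-8 < server-10 < server-15 < server-6 < server-14 < server-9 < server-2.
The 5th smallest is server-17.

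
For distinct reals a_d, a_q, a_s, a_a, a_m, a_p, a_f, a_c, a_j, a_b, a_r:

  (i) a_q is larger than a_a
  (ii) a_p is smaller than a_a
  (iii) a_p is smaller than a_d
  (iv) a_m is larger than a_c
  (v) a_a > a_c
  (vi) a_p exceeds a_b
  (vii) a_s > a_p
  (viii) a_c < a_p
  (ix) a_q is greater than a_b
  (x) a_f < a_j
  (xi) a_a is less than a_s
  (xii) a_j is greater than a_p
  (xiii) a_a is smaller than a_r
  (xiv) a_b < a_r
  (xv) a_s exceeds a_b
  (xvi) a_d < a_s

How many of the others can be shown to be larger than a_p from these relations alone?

From a_p the given relations immediately reach a_a, a_j, a_d, a_s.
From those, a_r, a_q — 6 in total.
Nothing else is reachable above a_p; 6 in all.

6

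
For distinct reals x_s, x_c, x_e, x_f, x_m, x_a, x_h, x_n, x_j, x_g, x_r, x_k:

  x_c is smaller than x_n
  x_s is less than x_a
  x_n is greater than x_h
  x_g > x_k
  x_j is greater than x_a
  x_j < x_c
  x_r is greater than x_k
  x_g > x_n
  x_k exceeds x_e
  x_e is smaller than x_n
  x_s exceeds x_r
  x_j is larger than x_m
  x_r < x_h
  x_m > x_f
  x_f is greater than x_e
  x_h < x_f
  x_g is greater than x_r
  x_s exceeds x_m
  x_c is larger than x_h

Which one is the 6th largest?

x_s

Chaining the given pairs: x_e < x_k < x_r < x_h < x_f < x_m < x_s < x_a < x_j < x_c < x_n < x_g.
Counting 6 from the largest end gives x_s.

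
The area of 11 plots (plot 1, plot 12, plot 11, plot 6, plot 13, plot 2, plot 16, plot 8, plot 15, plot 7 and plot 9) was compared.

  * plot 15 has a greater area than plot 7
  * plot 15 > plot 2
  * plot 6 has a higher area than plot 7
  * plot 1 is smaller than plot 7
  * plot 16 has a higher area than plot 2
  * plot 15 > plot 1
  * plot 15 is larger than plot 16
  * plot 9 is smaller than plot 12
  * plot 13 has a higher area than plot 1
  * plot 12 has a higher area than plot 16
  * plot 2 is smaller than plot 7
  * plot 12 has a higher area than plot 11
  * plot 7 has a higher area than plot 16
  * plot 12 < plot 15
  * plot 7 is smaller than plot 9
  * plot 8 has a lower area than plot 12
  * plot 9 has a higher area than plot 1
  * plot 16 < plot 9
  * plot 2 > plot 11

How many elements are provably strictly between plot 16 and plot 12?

2

Chaining upward from plot 16 reaches: plot 7, plot 9, plot 6, plot 15.
Chaining downward from plot 12 reaches: plot 11, plot 2, plot 8, plot 1, plot 7, plot 9.
Strictly between plot 16 and plot 12 are those in both lists: plot 7, plot 9 — 2 elements.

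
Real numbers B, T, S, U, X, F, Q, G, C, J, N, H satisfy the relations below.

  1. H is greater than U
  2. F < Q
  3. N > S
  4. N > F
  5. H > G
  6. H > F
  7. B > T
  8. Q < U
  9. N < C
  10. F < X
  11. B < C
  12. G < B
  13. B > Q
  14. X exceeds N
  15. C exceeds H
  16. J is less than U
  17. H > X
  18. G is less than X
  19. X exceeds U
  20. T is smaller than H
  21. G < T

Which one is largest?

Chaining downward from C: directly below it, B, N, H; then S, G, F, Q, T, U, X; then J.
That covers every other element, and nothing is given above C, so C is the largest.

C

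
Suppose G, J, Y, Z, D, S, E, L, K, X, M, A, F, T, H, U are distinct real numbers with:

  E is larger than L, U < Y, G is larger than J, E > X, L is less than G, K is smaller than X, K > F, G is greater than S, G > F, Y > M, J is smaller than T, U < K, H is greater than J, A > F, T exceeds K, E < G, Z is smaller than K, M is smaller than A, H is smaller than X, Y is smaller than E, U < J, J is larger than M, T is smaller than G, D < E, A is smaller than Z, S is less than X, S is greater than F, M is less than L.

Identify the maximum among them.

G

Chaining downward from G: directly below it, F, S, J, L, T, E; then U, M, K, X, Y, D; then H, Z; then A.
That covers every other element, and nothing is given above G, so G is the maximum.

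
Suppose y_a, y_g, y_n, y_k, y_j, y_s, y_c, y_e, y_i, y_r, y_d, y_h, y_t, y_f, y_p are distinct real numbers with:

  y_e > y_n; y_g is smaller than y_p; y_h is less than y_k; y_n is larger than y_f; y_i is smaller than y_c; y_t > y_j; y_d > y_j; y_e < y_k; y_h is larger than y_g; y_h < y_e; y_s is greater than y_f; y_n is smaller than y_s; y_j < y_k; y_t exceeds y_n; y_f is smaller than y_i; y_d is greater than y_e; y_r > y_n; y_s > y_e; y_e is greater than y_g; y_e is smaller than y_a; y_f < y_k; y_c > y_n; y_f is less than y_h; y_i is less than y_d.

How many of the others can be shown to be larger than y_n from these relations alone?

From y_n the given relations immediately reach y_e, y_r, y_c, y_s, y_t.
From those, y_d, y_a, y_k — 8 in total.
No other element is forced above y_n by the given relations, so the count is 8.

8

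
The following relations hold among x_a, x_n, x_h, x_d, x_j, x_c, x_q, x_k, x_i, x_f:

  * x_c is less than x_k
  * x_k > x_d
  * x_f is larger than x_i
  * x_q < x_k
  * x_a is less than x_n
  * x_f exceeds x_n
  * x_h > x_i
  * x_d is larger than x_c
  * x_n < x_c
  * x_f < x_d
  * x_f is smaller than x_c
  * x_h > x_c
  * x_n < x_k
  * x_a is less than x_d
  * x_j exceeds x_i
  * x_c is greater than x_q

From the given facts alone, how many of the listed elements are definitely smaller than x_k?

Directly below x_k: x_n, x_q, x_c, x_d.
One step further: x_a, x_f (6 so far).
One step further: x_i (7 so far).
No other element is forced below x_k by the given relations, so the count is 7.

7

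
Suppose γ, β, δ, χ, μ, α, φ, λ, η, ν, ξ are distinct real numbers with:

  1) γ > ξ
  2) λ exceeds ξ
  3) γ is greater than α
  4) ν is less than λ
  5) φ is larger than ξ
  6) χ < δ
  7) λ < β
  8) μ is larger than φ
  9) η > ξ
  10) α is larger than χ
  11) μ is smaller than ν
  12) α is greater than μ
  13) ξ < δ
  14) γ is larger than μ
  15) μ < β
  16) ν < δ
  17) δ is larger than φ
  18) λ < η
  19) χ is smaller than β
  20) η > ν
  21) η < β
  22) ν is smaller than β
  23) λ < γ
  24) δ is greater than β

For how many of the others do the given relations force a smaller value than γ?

7

From γ the given relations immediately reach ξ, μ, λ, α.
From those, φ, ν, χ — 7 in total.
Nothing else is reachable below γ; 7 in all.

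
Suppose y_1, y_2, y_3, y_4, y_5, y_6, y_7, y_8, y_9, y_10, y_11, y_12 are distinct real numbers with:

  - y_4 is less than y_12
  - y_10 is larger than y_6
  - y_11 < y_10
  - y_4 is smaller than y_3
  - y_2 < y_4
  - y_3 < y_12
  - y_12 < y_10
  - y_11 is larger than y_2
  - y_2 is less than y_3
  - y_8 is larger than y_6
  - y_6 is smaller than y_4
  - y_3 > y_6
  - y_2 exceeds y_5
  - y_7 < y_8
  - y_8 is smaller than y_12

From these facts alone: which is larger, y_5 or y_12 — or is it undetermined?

y_5 < y_2 < y_4 < y_3 < y_12, by transitivity through y_2, y_4, y_3.
So y_12 is larger.

y_12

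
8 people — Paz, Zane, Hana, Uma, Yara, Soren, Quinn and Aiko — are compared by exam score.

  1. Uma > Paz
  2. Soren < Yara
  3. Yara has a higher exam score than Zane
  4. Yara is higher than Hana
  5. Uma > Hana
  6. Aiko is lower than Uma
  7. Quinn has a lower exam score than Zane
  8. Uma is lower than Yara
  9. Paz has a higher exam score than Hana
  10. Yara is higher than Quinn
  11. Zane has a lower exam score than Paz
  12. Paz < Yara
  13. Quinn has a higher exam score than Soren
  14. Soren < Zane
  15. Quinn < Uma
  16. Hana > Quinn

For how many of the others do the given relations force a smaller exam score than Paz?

The elements the relations force below Paz are Soren, Quinn, Zane, Hana — no chain reaches any other.
That is 4.

4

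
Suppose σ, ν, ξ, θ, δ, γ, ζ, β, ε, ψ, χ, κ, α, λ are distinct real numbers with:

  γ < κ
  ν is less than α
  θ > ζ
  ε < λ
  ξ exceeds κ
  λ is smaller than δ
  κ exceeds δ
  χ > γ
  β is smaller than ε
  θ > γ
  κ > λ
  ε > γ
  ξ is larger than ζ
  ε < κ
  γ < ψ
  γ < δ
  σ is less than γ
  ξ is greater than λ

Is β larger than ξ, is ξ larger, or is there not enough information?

Link the given pairs in sequence: β < ε; ε < λ; λ < δ; δ < κ; κ < ξ.
Together: β < ε < λ < δ < κ < ξ.
So ξ is larger.

ξ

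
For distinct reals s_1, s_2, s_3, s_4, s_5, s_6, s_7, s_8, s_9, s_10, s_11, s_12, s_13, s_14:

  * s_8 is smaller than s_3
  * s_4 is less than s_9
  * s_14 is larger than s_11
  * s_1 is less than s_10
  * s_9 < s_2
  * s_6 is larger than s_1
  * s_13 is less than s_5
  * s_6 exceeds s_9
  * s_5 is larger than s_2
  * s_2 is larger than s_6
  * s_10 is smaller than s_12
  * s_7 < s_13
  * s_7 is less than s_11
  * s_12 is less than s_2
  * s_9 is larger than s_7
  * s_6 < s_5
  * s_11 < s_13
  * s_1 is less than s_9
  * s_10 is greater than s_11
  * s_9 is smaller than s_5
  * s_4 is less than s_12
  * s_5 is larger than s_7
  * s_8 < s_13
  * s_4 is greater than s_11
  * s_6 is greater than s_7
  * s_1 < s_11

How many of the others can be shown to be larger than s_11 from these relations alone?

Directly above s_11: s_10, s_14, s_4, s_13.
One step further: s_9, s_12, s_5 (7 so far).
One step further: s_6, s_2 (9 so far).
No other element is forced above s_11 by the given relations, so the count is 9.

9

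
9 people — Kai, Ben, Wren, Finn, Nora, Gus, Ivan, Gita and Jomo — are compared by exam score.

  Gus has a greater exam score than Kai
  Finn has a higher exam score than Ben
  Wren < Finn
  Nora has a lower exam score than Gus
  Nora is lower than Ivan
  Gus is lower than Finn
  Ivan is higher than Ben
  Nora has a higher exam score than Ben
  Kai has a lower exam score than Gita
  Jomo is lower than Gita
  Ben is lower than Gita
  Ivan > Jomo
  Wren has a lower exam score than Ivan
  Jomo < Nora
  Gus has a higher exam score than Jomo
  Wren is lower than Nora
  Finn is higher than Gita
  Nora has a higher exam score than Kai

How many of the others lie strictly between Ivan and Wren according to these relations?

Chaining upward from Wren reaches: Nora, Gus, Finn.
Chaining downward from Ivan reaches: Kai, Jomo, Ben, Nora.
Strictly between Wren and Ivan are those in both lists: Nora — 1 element.

1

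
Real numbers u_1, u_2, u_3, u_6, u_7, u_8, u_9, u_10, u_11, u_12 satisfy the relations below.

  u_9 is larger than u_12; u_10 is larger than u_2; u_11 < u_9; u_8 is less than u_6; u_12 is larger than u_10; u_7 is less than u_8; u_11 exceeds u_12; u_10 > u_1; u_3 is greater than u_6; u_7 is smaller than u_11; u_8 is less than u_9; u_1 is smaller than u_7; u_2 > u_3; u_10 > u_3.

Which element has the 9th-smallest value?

u_11

The consecutive relations fix a unique order: u_1 < u_7 < u_8 < u_6 < u_3 < u_2 < u_10 < u_12 < u_11 < u_9.
The 9th smallest is u_11.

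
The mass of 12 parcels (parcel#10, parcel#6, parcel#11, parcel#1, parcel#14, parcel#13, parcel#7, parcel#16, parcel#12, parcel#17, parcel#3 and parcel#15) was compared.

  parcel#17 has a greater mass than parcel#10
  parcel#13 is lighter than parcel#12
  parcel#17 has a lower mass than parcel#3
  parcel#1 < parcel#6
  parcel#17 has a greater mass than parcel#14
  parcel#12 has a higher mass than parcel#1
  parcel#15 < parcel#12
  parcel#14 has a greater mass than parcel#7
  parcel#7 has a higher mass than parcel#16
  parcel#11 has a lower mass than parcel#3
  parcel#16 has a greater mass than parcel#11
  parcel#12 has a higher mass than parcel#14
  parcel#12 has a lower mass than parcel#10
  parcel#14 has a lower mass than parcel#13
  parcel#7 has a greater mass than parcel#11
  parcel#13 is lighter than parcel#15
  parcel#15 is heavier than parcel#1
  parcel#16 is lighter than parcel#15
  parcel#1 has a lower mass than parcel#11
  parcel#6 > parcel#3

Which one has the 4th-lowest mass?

parcel#7

Piecing the relations together gives one ordering: parcel#1 < parcel#11 < parcel#16 < parcel#7 < parcel#14 < parcel#13 < parcel#15 < parcel#12 < parcel#10 < parcel#17 < parcel#3 < parcel#6.
Counting 4 from the smallest end gives parcel#7.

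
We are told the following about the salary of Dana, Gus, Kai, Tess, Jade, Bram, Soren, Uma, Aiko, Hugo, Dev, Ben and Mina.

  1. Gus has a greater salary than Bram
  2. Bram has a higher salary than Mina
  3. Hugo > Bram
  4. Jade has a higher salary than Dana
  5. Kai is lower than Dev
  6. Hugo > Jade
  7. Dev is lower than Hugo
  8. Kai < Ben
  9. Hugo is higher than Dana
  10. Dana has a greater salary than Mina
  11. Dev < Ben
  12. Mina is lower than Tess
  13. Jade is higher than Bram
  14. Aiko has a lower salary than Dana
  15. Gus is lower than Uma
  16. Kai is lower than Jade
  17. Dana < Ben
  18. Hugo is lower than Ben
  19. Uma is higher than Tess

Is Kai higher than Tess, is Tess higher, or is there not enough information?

Following every chain through Kai: above Kai we get Jade, Dev, Hugo, Ben.
Tess is not reached, and no chain runs the other way from Tess to Kai.
So the given relations leave the order of Kai and Tess undetermined.

undetermined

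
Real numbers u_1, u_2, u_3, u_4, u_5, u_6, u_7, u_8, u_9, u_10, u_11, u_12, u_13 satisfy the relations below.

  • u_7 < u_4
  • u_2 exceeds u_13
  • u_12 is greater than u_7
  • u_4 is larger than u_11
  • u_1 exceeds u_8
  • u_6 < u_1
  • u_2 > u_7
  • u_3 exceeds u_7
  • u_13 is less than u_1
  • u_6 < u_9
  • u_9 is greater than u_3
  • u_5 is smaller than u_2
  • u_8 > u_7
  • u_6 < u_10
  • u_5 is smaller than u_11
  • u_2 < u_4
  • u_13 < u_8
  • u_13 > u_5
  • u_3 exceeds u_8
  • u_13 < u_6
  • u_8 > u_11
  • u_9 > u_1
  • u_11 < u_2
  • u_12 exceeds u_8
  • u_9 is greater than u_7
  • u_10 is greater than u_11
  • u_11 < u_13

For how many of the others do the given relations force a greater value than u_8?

4

From u_8 the given relations immediately reach u_1, u_3, u_12.
From those, u_9 — 4 in total.
Nothing else is reachable above u_8; 4 in all.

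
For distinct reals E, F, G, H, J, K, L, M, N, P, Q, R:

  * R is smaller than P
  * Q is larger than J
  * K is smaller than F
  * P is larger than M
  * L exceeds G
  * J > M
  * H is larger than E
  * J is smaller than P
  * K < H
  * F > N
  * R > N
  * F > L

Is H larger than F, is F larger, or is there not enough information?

Following every chain through H: below H we get K, E.
F is not reached, and no chain runs the other way from F to H.
So the given relations leave the order of H and F undetermined.

undetermined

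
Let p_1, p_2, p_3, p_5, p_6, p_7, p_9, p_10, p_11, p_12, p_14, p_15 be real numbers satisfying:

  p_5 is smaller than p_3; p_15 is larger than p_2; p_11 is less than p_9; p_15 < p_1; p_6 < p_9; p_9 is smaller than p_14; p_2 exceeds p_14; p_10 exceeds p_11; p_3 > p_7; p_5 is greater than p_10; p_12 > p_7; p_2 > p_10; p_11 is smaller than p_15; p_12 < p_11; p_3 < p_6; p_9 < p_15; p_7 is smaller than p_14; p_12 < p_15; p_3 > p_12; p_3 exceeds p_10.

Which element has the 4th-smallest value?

Piecing the relations together gives one ordering: p_7 < p_12 < p_11 < p_10 < p_5 < p_3 < p_6 < p_9 < p_14 < p_2 < p_15 < p_1.
The 4th smallest is p_10.

p_10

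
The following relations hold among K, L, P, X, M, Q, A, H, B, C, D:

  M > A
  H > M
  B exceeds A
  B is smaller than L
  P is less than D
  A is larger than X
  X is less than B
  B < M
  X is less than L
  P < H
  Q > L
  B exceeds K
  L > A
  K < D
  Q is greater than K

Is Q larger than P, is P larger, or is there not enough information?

undetermined

Following every chain through P: above P we get D, H.
Q is not reached, and no chain runs the other way from Q to P.
So the given relations leave the order of P and Q undetermined.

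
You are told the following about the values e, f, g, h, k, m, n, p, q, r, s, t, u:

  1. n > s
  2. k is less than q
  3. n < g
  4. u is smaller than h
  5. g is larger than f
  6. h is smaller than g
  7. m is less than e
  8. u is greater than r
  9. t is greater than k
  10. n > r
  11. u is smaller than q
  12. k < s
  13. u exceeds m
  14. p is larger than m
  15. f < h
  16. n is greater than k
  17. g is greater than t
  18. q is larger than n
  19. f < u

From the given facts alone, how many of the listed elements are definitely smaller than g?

The elements the relations force below g are f, k, s, m, r, u, h, t, n — no chain reaches any other.
That is 9.

9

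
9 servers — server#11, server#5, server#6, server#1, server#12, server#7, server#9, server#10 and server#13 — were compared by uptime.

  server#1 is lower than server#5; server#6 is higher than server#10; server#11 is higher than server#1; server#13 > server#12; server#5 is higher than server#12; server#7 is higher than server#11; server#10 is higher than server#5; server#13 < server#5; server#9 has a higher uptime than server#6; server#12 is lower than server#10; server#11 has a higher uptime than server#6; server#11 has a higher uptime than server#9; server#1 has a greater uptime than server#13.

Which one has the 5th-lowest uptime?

server#10

Chaining the given pairs: server#12 < server#13 < server#1 < server#5 < server#10 < server#6 < server#9 < server#11 < server#7.
The 5th smallest is server#10.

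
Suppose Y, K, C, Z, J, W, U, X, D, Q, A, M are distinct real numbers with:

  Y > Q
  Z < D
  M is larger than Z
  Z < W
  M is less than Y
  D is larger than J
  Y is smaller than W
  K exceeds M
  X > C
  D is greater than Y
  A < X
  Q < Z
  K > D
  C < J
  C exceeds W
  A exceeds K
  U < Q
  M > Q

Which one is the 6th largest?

The consecutive relations fix a unique order: U < Q < Z < M < Y < W < C < J < D < K < A < X.
The 6th largest is C.

C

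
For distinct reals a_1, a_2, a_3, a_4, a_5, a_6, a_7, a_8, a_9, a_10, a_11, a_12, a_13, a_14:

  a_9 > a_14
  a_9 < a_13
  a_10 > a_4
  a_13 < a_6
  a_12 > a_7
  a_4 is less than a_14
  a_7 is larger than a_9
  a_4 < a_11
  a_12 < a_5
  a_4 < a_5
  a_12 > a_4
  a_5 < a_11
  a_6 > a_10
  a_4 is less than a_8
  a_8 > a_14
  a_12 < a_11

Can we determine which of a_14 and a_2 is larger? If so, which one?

Following every chain through a_14: above a_14 we get a_9, a_7, a_8, a_12, a_5, a_13, a_11, a_6; below a_14 we get a_4.
a_2 is not reached, and no chain runs the other way from a_2 to a_14.
So the given relations leave the order of a_14 and a_2 undetermined.

undetermined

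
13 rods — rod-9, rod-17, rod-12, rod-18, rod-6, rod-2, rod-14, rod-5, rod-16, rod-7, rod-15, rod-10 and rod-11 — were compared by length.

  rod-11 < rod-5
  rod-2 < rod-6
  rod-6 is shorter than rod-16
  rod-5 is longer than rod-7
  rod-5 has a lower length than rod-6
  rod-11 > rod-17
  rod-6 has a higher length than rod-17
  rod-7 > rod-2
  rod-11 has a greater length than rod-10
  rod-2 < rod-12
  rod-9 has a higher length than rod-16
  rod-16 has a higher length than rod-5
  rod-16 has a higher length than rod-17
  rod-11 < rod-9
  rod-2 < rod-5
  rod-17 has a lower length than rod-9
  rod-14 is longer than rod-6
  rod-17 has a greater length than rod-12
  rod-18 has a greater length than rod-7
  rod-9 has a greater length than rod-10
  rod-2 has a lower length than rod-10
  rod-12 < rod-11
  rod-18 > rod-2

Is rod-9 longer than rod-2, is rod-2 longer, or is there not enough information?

rod-2 < rod-12 and rod-12 < rod-17 give rod-2 < rod-17.
With rod-17 < rod-11: rod-2 < rod-12 < rod-17 < rod-11.
With rod-11 < rod-5: rod-2 < rod-12 < rod-17 < rod-11 < rod-5.
Then rod-5 < rod-16 extends the chain to rod-16.
With rod-16 < rod-9: rod-2 < rod-12 < rod-17 < rod-11 < rod-5 < rod-16 < rod-9.
So rod-9 is longer.

rod-9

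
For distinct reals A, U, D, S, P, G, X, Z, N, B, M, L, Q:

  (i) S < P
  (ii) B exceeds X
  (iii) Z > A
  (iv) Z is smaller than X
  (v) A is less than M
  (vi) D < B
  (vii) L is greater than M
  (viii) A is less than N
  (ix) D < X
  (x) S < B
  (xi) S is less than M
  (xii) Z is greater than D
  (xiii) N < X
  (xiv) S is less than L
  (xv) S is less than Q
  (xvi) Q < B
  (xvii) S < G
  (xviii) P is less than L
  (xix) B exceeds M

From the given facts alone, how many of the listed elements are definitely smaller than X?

4

The elements the relations force below X are D, A, N, Z — no chain reaches any other.
That is 4.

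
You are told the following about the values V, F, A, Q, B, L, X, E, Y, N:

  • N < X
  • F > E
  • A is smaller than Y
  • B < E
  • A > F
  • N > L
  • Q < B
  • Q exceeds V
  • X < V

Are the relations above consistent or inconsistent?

consistent

Every relation is compatible with L < N < X < V < Q < B < E < F < A < Y; the set is consistent.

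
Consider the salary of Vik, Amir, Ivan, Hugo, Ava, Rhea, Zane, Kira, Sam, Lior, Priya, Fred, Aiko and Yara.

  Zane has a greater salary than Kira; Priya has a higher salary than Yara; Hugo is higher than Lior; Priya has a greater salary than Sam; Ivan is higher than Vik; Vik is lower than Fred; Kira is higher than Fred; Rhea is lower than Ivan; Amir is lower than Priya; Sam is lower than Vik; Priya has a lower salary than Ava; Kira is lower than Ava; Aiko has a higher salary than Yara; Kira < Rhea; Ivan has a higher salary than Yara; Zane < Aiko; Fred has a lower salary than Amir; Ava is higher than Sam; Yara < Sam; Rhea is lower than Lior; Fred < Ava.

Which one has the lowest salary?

Yara

Sam is not least since Yara < Sam; Vik is not least since Sam < Vik; Fred is not least since Vik < Fred; Kira is not least since Fred < Kira; Amir is not least since Fred < Amir; Rhea is not least since Kira < Rhea; Lior is not least since Rhea < Lior; Priya is not least since Yara < Priya; Ivan is not least since Yara < Ivan; Zane is not least since Kira < Zane; Ava is not least since Kira < Ava; Hugo is not least since Lior < Hugo; Aiko is not least since Yara < Aiko.
Only Yara has nothing below it, so Yara is the lowest salary.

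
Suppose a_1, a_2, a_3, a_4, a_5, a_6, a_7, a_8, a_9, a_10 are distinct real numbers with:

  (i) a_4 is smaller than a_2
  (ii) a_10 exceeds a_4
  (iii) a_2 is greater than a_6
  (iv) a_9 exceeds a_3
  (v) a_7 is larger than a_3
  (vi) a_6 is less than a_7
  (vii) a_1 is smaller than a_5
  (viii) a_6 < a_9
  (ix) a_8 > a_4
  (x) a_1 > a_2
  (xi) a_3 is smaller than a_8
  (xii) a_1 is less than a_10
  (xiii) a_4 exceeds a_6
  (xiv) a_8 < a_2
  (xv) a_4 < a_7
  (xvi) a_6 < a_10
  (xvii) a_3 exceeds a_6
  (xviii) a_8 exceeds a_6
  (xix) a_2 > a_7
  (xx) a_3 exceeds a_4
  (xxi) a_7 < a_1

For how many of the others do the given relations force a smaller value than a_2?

The elements the relations force below a_2 are a_6, a_4, a_3, a_8, a_7 — no chain reaches any other.
That is 5.

5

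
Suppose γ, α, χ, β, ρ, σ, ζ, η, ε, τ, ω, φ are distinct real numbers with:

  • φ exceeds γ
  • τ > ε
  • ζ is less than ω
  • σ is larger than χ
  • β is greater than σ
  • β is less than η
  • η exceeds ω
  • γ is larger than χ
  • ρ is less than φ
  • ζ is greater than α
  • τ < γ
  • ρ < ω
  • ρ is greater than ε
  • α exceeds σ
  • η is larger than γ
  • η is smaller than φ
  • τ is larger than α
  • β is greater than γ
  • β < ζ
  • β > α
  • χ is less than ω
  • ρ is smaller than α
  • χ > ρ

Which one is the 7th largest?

The consecutive relations fix a unique order: ε < ρ < χ < σ < α < τ < γ < β < ζ < ω < η < φ.
Counting 7 from the largest end gives τ.

τ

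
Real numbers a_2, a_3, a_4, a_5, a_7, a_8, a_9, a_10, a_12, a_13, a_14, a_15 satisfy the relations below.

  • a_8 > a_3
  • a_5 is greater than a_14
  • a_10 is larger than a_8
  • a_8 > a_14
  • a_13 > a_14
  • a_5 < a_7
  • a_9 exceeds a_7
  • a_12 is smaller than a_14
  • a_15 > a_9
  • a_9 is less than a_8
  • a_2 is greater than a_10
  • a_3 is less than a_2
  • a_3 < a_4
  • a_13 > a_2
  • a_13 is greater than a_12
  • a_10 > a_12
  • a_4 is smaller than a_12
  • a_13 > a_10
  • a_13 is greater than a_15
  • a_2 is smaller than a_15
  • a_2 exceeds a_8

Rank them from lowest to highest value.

a_3 < a_4 < a_12 < a_14 < a_5 < a_7 < a_9 < a_8 < a_10 < a_2 < a_15 < a_13

The consecutive links are each given: a_3 < a_4; a_4 < a_12; a_12 < a_14; a_14 < a_5; a_5 < a_7; a_7 < a_9; a_9 < a_8; a_8 < a_10; a_10 < a_2; a_2 < a_15; a_15 < a_13.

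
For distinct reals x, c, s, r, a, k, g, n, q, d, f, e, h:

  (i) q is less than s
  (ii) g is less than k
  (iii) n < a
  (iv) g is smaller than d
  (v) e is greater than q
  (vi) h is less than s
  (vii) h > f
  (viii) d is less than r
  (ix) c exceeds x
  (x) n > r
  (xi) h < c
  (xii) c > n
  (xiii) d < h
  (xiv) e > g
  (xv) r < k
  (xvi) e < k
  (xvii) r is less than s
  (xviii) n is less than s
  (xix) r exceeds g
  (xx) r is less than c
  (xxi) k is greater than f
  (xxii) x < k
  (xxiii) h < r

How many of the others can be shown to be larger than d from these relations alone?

7

From d the given relations immediately reach h, r.
From those, n, c, k, s — 6 in total.
From those, a — 7 in total.
No other element is forced above d by the given relations, so the count is 7.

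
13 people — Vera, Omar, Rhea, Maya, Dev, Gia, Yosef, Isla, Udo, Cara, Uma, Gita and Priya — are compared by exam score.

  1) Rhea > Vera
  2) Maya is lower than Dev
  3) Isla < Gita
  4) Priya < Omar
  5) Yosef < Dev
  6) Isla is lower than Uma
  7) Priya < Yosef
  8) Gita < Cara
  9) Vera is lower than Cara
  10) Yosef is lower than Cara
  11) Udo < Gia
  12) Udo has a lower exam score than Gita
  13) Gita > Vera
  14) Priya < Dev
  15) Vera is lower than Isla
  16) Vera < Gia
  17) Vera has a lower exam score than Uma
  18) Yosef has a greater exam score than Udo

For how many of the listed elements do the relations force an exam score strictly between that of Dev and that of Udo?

The relations place Udo below Dev. An element lies strictly between them when it is forced above Udo and also forced below Dev.
Above Udo: {Yosef, Gita, Gia, Cara}. Below Dev: {Priya, Yosef, Maya}.
Intersection: {Yosef} — 1.

1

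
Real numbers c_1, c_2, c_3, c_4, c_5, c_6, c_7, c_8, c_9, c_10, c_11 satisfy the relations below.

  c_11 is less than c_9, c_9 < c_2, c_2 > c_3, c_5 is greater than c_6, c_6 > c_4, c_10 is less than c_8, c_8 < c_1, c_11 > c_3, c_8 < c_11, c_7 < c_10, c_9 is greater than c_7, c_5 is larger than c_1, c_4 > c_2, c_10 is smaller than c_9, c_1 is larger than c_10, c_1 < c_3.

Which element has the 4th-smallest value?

The consecutive relations fix a unique order: c_7 < c_10 < c_8 < c_1 < c_3 < c_11 < c_9 < c_2 < c_4 < c_6 < c_5.
Counting 4 from the smallest end gives c_1.

c_1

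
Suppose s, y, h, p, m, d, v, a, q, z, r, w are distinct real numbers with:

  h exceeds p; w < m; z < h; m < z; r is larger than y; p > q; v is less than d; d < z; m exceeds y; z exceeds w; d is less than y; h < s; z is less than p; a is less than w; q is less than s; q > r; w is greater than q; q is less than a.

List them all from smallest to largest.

v < d < y < r < q < a < w < m < z < p < h < s

Nothing is placed below v, so it is least; from there v < d; d < y; y < r; r < q; q < a; a < w; w < m; m < z; z < p; p < h; h < s, each given directly.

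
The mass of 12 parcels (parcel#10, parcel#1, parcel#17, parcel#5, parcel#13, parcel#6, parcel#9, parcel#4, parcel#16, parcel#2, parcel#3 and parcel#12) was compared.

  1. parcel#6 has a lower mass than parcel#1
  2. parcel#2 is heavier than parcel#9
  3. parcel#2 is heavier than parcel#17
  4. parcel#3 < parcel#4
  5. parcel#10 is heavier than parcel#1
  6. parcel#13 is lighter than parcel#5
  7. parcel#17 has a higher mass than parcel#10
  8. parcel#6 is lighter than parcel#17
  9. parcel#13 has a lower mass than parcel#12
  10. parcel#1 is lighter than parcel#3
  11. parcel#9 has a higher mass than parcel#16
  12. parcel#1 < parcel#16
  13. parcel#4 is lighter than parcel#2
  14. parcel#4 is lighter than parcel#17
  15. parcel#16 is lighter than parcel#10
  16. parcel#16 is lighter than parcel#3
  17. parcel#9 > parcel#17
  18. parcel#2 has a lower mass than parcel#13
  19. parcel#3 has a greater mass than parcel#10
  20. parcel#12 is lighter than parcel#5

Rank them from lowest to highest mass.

Each adjacent pair is fixed by a given relation: parcel#6 < parcel#1; parcel#1 < parcel#16; parcel#16 < parcel#10; parcel#10 < parcel#3; parcel#3 < parcel#4; parcel#4 < parcel#17; parcel#17 < parcel#9; parcel#9 < parcel#2; parcel#2 < parcel#13; parcel#13 < parcel#12; parcel#12 < parcel#5. Chaining them end to end gives the full order.

parcel#6 < parcel#1 < parcel#16 < parcel#10 < parcel#3 < parcel#4 < parcel#17 < parcel#9 < parcel#2 < parcel#13 < parcel#12 < parcel#5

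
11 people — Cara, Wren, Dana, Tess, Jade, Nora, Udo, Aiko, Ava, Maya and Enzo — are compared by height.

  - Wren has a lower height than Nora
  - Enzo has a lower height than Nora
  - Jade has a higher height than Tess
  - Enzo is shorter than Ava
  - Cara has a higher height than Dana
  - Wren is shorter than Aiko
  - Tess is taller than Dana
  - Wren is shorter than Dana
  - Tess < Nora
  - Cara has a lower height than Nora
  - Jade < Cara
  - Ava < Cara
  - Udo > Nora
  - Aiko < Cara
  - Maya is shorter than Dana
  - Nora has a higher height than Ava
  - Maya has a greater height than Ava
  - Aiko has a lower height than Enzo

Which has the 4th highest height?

Jade

Piecing the relations together gives one ordering: Wren < Aiko < Enzo < Ava < Maya < Dana < Tess < Jade < Cara < Nora < Udo.
Counting 4 from the largest end gives Jade.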